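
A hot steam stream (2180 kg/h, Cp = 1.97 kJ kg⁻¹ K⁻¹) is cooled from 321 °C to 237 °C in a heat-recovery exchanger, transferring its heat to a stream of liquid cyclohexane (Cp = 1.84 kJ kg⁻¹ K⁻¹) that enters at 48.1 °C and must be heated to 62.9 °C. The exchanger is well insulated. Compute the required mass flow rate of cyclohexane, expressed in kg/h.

Heat released by hot stream: Q = 2180 × 1.97 × (321 − 237) = 360750 kJ/h
Energy balance on cold side (adiabatic exchanger): Q = ṁ_c·Cp_c·(T_c,out − T_c,in)
ṁ_c = 360750 / [1.84 × (62.9 − 48.1)] = 13247 kg/h

ṁ_c = 13200 kg/h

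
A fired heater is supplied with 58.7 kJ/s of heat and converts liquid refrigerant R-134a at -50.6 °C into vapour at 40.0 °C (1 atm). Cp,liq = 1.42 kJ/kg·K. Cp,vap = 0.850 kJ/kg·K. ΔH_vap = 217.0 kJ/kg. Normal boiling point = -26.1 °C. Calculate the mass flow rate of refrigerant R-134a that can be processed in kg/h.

ṁ = 686 kg/h

Δh = 1.42×(-26.1−-50.6) + 217.0 + 0.850×(40.0−-26.1) = 307.97 kJ/kg
Q = 58.7 kJ/s = 58.7 kJ/s = 211320 kJ/h
ṁ = Q/Δh = 211320 / 307.97 = 686.16 kg/h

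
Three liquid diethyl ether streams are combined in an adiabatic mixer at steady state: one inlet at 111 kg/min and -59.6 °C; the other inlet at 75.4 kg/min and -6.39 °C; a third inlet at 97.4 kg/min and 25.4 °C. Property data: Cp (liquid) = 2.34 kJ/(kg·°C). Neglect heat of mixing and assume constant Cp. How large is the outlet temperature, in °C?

Energy balance with Q = 0: Σ ṁᵢCp,ᵢ(T_out − Tᵢ) = 0
T_out = Σ ṁᵢCp,ᵢTᵢ / Σ ṁᵢCp,ᵢ
      = -10819 / 664.09 = -16.291 °C

T_out = -16.3 °C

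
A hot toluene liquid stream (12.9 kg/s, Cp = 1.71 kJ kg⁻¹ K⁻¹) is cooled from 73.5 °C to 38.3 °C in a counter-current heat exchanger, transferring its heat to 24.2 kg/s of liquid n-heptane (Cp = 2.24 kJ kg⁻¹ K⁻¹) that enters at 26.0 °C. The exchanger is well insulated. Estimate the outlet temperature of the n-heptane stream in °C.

Heat released by hot stream: Q = 12.9 × 1.71 × (73.5 − 38.3) = 776.48 kJ/s
Energy balance on cold side (adiabatic exchanger): Q = ṁ_c·Cp_c·(T_c,out − T_c,in)
T_c,out = 26.0 + 776.48/(24.2 × 2.24) = 40.324 °C

T_c,out = 40.3 °C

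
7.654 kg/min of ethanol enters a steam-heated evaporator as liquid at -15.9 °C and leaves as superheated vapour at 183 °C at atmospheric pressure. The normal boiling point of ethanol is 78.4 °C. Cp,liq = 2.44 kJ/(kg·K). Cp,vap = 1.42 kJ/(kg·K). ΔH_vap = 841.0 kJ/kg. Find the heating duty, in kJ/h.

liquid -15.9→78.4 °C: 230.09 kJ/kg
vaporisation at 78.4 °C: 841 kJ/kg
vapour 78.4→183 °C: 148.53 kJ/kg
Δh = 230.09 + 841 + 148.53 = 1219.6 kJ/kg
Q = ṁ·Δh = 7.654 kg/min × 1219.6 kJ/kg = 9335 kJ/min
|Q| = 155.58 kW = 560100 kJ/h

Q = 560000 kJ/h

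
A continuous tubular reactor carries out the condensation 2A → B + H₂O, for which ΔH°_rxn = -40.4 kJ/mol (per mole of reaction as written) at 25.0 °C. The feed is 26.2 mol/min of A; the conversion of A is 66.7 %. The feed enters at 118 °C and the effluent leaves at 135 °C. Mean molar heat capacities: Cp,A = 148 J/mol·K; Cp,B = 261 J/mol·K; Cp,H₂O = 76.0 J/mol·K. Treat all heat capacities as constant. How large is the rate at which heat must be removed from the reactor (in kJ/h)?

Q_out = 14900 kJ/h

Extent of reaction ξ = 0.667 × 26.2 / 2 = 8.7377 mol/min
Reaction term: ξ·ΔH°_rxn = 8.7377 × -40.4 = -353 kJ/min
Sensible, feed 118→25 °C: -360.62 kJ/min
Outlet flows (mol/min): A 8.7246, B 8.7377, H₂O 8.7377
Sensible, products 25→135 °C: 465.94 kJ/min
Q = ΔH = -247.68 kJ/min = -4.1279 kW
Heat removed = 14861 kJ/h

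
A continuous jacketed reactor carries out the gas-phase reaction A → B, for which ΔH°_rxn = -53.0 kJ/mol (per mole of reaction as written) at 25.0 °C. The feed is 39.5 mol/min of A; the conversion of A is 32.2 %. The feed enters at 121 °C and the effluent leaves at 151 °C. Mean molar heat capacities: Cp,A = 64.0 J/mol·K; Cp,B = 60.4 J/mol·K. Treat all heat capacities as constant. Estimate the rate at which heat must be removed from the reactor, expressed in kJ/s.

Extent of reaction ξ = 0.322 × 39.5 = 12.719 mol/min
Reaction term: ξ·ΔH°_rxn = 12.719 × -53.0 = -674.11 kJ/min
Sensible, feed 121→25 °C: -242.69 kJ/min
Outlet flows (mol/min): A 26.781, B 12.719
Sensible, products 25→151 °C: 312.76 kJ/min
Q = ΔH = -604.04 kJ/min = -10.067 kW
Heat removed = 10.067 kJ/s

Q_out = 10.1 kJ/s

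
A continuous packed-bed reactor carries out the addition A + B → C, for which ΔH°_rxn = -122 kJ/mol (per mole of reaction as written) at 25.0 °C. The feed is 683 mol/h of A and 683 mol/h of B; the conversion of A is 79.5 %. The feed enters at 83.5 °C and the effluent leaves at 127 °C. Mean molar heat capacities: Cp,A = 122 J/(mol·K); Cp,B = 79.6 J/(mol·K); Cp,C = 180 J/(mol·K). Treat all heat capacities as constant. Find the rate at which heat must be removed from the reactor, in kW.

Extent of reaction ξ = 0.795 × 683 = 542.99 mol/h
Reaction term: ξ·ΔH°_rxn = 542.99 × -122 = -66244 kJ/h
Sensible, feed 83.5→25 °C: -8055 kJ/h
Outlet flows (mol/h): A 140.01, B 140.01, C 542.99
Sensible, products 25→127 °C: 12848 kJ/h
Q = ΔH = -61451 kJ/h = -17.07 kW
Heat removed = 17.07 kW

Q_out = 17.1 kW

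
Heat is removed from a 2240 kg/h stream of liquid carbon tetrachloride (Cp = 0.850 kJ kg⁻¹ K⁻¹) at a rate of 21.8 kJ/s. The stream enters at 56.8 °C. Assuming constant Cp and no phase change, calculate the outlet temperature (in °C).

Q = 21.8 kJ/s = 78480 kJ/h
ΔT = Q/(ṁ·Cp) = 78480/(2240×0.850) = 41.218 K
T_out = 56.8 − 41.218 = 15.582 °C

T_out = 15.6 °C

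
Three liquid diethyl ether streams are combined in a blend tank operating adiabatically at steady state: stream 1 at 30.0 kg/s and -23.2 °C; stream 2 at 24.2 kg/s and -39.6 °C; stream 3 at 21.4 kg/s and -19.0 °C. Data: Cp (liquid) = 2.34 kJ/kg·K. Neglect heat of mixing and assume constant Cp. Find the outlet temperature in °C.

Energy balance with Q = 0: Σ ṁᵢCp,ᵢ(T_out − Tᵢ) = 0
T_out = Σ ṁᵢCp,ᵢTᵢ / Σ ṁᵢCp,ᵢ
      = -4822.6 / 176.9 = -27.261 °C

T_out = -27.3 °C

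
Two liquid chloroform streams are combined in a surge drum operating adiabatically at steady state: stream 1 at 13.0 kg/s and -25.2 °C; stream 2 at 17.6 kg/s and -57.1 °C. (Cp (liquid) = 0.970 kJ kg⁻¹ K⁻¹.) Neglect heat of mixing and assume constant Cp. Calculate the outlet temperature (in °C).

No heat crosses the boundary, so H_out = H_in.
Σ ṁᵢCp,ᵢTᵢ = 13.0×0.970×-25.2 + 17.6×0.970×-57.1 = -1292.6
Σ ṁᵢCp,ᵢ = 13.0×0.970 + 17.6×0.970 = 29.682
T_out = -1292.6 / 29.682 = -43.548 °C

T_out = -43.5 °C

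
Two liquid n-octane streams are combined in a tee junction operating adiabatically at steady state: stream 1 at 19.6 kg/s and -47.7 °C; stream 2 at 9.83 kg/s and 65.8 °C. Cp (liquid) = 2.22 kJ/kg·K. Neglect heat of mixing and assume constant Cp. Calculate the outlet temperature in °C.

T_out = -9.79 °C

No heat crosses the boundary, so H_out = H_in.
T_out = Σ ṁᵢCp,ᵢTᵢ / Σ ṁᵢCp,ᵢ
      = -639.6 / 65.335 = -9.7895 °C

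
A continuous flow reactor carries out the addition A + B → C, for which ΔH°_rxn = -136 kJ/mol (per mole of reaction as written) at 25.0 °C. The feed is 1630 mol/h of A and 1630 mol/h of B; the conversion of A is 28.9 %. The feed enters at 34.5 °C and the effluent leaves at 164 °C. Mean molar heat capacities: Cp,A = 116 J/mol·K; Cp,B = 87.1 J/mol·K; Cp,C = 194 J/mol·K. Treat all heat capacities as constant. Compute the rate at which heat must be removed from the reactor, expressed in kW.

Extent of reaction ξ = 0.289 × 1630 = 471.07 mol/h
Reaction term: ξ·ΔH°_rxn = 471.07 × -136 = -64066 kJ/h
Sensible, feed 34.5→25 °C: -3145 kJ/h
Outlet flows (mol/h): A 1158.9, B 1158.9, C 471.07
Sensible, products 25→164 °C: 45421 kJ/h
Q = ΔH = -21790 kJ/h = -6.0528 kW
Heat removed = 6.0528 kW

Q_out = 6.05 kW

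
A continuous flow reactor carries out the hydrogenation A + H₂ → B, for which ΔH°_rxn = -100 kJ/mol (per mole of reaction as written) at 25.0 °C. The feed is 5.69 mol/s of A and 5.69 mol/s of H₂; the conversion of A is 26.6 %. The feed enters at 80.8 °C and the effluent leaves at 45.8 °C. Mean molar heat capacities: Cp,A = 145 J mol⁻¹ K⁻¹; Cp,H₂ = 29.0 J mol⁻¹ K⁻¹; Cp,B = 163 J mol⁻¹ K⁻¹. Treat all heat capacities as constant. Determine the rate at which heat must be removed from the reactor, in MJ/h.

Q_out = 671 MJ/h

Extent of reaction ξ = 0.266 × 5.69 = 1.5135 mol/s
Reaction term: ξ·ΔH°_rxn = 1.5135 × -100 = -151.35 kJ/s
Sensible, feed 80.8→25 °C: -55.245 kJ/s
Outlet flows (mol/s): A 4.1765, H₂ 4.1765, B 1.5135
Sensible, products 25→45.8 °C: 20.247 kJ/s
Q = ΔH = -186.35 kJ/s = -186.35 kW
Heat removed = 670.87 MJ/h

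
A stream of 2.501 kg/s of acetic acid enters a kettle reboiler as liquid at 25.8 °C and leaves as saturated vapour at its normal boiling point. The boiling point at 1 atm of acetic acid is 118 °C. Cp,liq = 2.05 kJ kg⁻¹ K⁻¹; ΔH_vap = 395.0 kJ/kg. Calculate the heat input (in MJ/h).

liquid 25.8→118 °C: 189.01 kJ/kg
vaporisation at 118 °C: 395 kJ/kg
Δh = 189.01 + 395 = 584.01 kJ/kg
Q = ṁ·Δh = 2.501 kg/s × 584.01 kJ/kg = 1460.6 kJ/s
|Q| = 1460.6 kW = 5258.2 MJ/h

Q = 5260 MJ/h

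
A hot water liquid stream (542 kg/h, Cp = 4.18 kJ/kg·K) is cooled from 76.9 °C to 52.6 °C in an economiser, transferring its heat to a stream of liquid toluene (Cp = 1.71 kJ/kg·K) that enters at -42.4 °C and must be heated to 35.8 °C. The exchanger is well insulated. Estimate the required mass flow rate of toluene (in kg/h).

Heat released by hot stream: Q = 542 × 4.18 × (76.9 − 52.6) = 55053 kJ/h
Energy balance on cold side (adiabatic exchanger): Q = ṁ_c·Cp_c·(T_c,out − T_c,in)
ṁ_c = 55053 / [1.71 × (35.8 − -42.4)] = 411.7 kg/h

ṁ_c = 412 kg/h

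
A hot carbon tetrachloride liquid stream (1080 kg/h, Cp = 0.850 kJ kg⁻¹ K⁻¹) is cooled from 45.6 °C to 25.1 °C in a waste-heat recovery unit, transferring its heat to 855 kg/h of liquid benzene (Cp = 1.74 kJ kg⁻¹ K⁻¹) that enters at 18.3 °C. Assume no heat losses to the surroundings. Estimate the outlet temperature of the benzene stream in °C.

T_c,out = 30.9 °C

Heat released by hot stream: Q = 1080 × 0.850 × (45.6 − 25.1) = 18819 kJ/h
Energy balance on cold side (adiabatic exchanger): Q = ṁ_c·Cp_c·(T_c,out − T_c,in)
T_c,out = 18.3 + 18819/(855 × 1.74) = 30.95 °C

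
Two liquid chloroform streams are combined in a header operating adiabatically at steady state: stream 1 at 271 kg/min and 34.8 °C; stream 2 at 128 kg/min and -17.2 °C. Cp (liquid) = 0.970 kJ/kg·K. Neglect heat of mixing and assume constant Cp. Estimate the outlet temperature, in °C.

No heat crosses the boundary, so H_out = H_in.
Σ ṁᵢCp,ᵢTᵢ = 271×0.970×34.8 + 128×0.970×-17.2 = 7012.3
Σ ṁᵢCp,ᵢ = 271×0.970 + 128×0.970 = 387.03
T_out = 7012.3 / 387.03 = 18.118 °C

T_out = 18.1 °C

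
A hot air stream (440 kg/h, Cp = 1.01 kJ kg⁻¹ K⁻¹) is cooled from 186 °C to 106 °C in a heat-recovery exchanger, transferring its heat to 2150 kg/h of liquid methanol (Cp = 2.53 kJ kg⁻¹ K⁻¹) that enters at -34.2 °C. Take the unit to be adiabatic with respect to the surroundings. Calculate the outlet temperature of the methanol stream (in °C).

T_c,out = -27.7 °C

Heat released by hot stream: Q = 440 × 1.01 × (186 − 106) = 35552 kJ/h
Energy balance on cold side (adiabatic exchanger): Q = ṁ_c·Cp_c·(T_c,out − T_c,in)
T_c,out = -34.2 + 35552/(2150 × 2.53) = -27.664 °C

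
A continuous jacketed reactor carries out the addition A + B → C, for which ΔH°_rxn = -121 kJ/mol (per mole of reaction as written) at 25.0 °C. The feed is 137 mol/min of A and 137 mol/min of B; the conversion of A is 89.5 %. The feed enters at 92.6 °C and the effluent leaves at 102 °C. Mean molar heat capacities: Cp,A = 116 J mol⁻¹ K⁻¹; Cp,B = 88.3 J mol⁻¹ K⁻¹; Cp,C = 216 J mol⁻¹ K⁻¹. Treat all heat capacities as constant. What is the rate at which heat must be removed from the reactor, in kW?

Extent of reaction ξ = 0.895 × 137 = 122.62 mol/min
Reaction term: ξ·ΔH°_rxn = 122.62 × -121 = -14836 kJ/min
Sensible, feed 92.6→25 °C: -1892.1 kJ/min
Outlet flows (mol/min): A 14.385, B 14.385, C 122.62
Sensible, products 25→102 °C: 2265.6 kJ/min
Q = ΔH = -14463 kJ/min = -241.05 kW
Heat removed = 241.05 kW

Q_out = 241 kW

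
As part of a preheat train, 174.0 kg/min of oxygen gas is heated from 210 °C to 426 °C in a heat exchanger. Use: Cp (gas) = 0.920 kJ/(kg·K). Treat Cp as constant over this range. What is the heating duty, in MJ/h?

Q = 2070 MJ/h

Q = ṁ·Cp·ΔT = 174.0 × 0.920 × (426 − 210) = 34577 kJ/min
Converting: 34577 / 60 s = 576.29 kW
Heating duty = 2074.6 MJ/h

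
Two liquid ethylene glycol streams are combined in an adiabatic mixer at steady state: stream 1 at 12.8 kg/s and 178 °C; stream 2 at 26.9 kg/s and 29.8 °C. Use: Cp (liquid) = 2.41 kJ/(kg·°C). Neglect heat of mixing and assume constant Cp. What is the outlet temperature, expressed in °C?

T_out = 77.6 °C

Energy balance with Q = 0: Σ ṁᵢCp,ᵢ(T_out − Tᵢ) = 0
Σ ṁᵢCp,ᵢTᵢ = 12.8×2.41×178 + 26.9×2.41×29.8 = 7422.8
Σ ṁᵢCp,ᵢ = 12.8×2.41 + 26.9×2.41 = 95.677
T_out = 7422.8 / 95.677 = 77.582 °C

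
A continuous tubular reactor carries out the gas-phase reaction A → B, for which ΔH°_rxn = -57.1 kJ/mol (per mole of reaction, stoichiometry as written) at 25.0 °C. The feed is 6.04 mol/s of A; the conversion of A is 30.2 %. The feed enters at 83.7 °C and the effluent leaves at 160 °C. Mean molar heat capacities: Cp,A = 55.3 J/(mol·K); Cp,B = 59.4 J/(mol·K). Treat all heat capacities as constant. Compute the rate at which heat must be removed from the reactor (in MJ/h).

Q_out = 280 MJ/h

Extent of reaction ξ = 0.302 × 6.04 = 1.8241 mol/s
Reaction term: ξ·ΔH°_rxn = 1.8241 × -57.1 = -104.15 kJ/s
Sensible, feed 83.7→25 °C: -19.607 kJ/s
Outlet flows (mol/s): A 4.2159, B 1.8241
Sensible, products 25→160 °C: 46.101 kJ/s
Q = ΔH = -77.66 kJ/s = -77.66 kW
Heat removed = 279.58 MJ/h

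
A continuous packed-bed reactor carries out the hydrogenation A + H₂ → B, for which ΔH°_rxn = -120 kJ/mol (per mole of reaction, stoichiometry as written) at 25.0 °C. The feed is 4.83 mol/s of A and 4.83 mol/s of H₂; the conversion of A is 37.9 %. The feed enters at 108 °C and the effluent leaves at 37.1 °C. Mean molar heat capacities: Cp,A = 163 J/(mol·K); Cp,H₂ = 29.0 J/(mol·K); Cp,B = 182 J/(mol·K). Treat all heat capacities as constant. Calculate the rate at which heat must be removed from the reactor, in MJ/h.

Q_out = 1030 MJ/h

Extent of reaction ξ = 0.379 × 4.83 = 1.8306 mol/s
Reaction term: ξ·ΔH°_rxn = 1.8306 × -120 = -219.67 kJ/s
Sensible, feed 108→25 °C: -76.971 kJ/s
Outlet flows (mol/s): A 2.9994, H₂ 2.9994, B 1.8306
Sensible, products 25→37.1 °C: 11 kJ/s
Q = ΔH = -285.64 kJ/s = -285.64 kW
Heat removed = 1028.3 MJ/h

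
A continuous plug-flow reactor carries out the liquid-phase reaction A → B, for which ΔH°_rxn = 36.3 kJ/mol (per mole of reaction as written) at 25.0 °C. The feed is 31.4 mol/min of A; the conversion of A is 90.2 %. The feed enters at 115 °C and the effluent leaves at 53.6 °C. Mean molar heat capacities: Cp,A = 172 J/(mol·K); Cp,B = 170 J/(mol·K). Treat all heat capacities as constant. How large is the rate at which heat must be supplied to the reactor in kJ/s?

Extent of reaction ξ = 0.902 × 31.4 = 28.323 mol/min
Reaction term: ξ·ΔH°_rxn = 28.323 × 36.3 = 1028.1 kJ/min
Sensible, feed 115→25 °C: -486.07 kJ/min
Outlet flows (mol/min): A 3.0772, B 28.323
Sensible, products 25→53.6 °C: 152.84 kJ/min
Q = ΔH = 694.89 kJ/min = 11.581 kW
Heat supplied = 11.581 kJ/s

Q_in = 11.6 kJ/s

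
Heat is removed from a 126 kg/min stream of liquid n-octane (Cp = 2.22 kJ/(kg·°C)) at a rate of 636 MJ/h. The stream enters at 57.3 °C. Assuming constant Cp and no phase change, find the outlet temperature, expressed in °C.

Q = 636 MJ/h = 10600 kJ/min
ΔT = Q/(ṁ·Cp) = 10600/(126×2.22) = 37.895 K
T_out = 57.3 − 37.895 = 19.405 °C

T_out = 19.4 °C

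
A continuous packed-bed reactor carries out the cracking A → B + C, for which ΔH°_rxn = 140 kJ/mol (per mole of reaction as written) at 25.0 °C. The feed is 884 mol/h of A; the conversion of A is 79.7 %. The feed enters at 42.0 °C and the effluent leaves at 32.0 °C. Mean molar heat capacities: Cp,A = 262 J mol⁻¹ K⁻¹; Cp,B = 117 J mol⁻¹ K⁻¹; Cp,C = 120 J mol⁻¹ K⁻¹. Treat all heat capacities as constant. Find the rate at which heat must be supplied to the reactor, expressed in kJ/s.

Q_in = 26.7 kJ/s

Extent of reaction ξ = 0.797 × 884 = 704.55 mol/h
Reaction term: ξ·ΔH°_rxn = 704.55 × 140 = 98637 kJ/h
Sensible, feed 42.0→25 °C: -3937.3 kJ/h
Outlet flows (mol/h): A 179.45, B 704.55, C 704.55
Sensible, products 25→32.0 °C: 1498 kJ/h
Q = ΔH = 96197 kJ/h = 26.721 kW
Heat supplied = 26.721 kJ/s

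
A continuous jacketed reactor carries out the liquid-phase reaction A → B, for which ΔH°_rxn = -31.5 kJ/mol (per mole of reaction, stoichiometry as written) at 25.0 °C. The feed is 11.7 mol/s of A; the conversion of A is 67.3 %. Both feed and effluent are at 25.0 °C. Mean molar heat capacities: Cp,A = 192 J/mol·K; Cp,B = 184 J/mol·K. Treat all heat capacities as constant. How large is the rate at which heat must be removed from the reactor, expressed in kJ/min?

Q_out = 14900 kJ/min

Extent of reaction ξ = 0.673 × 11.7 = 7.8741 mol/s
Reaction term: ξ·ΔH°_rxn = 7.8741 × -31.5 = -248.03 kJ/s
Q = ΔH = -248.03 kJ/s = -248.03 kW
Heat removed = 14882 kJ/min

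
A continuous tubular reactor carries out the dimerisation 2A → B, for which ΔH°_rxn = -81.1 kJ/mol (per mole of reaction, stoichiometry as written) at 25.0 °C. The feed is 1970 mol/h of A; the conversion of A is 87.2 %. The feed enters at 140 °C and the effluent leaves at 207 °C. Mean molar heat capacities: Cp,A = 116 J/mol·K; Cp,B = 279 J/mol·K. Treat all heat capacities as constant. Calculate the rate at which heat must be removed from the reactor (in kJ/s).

Extent of reaction ξ = 0.872 × 1970 / 2 = 858.92 mol/h
Reaction term: ξ·ΔH°_rxn = 858.92 × -81.1 = -69658 kJ/h
Sensible, feed 140→25 °C: -26280 kJ/h
Outlet flows (mol/h): A 252.16, B 858.92
Sensible, products 25→207 °C: 48938 kJ/h
Q = ΔH = -47000 kJ/h = -13.056 kW
Heat removed = 13.056 kJ/s

Q_out = 13.1 kJ/s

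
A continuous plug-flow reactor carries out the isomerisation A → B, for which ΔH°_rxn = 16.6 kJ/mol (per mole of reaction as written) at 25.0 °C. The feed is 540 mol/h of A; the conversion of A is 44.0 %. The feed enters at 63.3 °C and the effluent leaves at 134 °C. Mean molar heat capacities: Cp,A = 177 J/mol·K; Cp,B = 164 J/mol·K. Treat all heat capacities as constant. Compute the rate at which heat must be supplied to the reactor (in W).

Extent of reaction ξ = 0.440 × 540 = 237.6 mol/h
Reaction term: ξ·ΔH°_rxn = 237.6 × 16.6 = 3944.2 kJ/h
Sensible, feed 63.3→25 °C: -3660.7 kJ/h
Outlet flows (mol/h): A 302.4, B 237.6
Sensible, products 25→134 °C: 10082 kJ/h
Q = ΔH = 10365 kJ/h = 2.8792 kW
Heat supplied = 2879.2 W

Q_in = 2880 W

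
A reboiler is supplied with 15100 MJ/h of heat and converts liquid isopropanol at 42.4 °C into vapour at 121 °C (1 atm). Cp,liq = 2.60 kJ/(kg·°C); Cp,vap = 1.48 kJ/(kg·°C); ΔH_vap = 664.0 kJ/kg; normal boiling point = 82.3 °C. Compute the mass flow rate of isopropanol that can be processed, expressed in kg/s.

ṁ = 5.08 kg/s

Δh = 2.60×(82.3−42.4) + 664.0 + 1.48×(121−82.3) = 825.02 kJ/kg
Q = 15100 MJ/h = 4194.4 kJ/s = 4194.4 kJ/s
ṁ = Q/Δh = 4194.4 / 825.02 = 5.0841 kg/s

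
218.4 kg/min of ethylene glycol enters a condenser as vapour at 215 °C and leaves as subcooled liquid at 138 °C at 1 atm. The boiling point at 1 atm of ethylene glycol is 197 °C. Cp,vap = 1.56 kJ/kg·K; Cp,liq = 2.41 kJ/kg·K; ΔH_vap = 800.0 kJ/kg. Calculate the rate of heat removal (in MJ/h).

Q_c = 12700 MJ/h

vapour 215→197 °C: -28.08 kJ/kg
condensation at 197 °C: -800 kJ/kg
liquid 197→138 °C: -142.19 kJ/kg
Δh = -28.08 + -800 + -142.19 = -970.27 kJ/kg
Q = ṁ·Δh = 218.4 kg/min × -970.27 kJ/kg = -211910 kJ/min
|Q| = 3531.8 kW = 12714 MJ/h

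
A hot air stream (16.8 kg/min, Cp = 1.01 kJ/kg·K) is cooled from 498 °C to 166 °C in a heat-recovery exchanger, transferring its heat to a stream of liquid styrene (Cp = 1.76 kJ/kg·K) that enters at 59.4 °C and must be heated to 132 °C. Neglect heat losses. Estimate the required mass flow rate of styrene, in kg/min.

ṁ_c = 44.1 kg/min

Heat released by hot stream: Q = 16.8 × 1.01 × (498 − 166) = 5633.4 kJ/min
Energy balance on cold side (adiabatic exchanger): Q = ṁ_c·Cp_c·(T_c,out − T_c,in)
ṁ_c = 5633.4 / [1.76 × (132 − 59.4)] = 44.088 kg/min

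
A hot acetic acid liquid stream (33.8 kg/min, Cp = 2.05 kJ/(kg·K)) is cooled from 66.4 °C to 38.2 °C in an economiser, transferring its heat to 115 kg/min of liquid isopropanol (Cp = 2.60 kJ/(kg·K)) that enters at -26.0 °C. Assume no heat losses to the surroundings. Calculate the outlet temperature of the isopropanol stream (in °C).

Heat released by hot stream: Q = 33.8 × 2.05 × (66.4 − 38.2) = 1954 kJ/min
Energy balance on cold side (adiabatic exchanger): Q = ṁ_c·Cp_c·(T_c,out − T_c,in)
T_c,out = -26.0 + 1954/(115 × 2.60) = -19.465 °C

T_c,out = -19.5 °C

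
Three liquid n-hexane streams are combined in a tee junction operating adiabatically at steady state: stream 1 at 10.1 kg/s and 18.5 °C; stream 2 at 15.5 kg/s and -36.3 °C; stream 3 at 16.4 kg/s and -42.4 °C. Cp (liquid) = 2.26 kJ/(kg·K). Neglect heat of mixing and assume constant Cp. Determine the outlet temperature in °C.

T_out = -25.5 °C

Energy balance with Q = 0: Σ ṁᵢCp,ᵢ(T_out − Tᵢ) = 0
Σ ṁᵢCp,ᵢTᵢ = 10.1×2.26×18.5 + 15.5×2.26×-36.3 + 16.4×2.26×-42.4 = -2420.8
Σ ṁᵢCp,ᵢ = 10.1×2.26 + 15.5×2.26 + 16.4×2.26 = 94.92
T_out = -2420.8 / 94.92 = -25.504 °C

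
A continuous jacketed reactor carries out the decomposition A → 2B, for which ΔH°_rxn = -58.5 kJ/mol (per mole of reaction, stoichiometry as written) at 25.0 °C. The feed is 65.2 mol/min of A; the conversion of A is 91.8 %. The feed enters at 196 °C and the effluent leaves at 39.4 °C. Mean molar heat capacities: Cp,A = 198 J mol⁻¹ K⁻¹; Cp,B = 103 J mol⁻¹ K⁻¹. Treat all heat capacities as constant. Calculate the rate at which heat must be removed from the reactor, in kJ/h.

Extent of reaction ξ = 0.918 × 65.2 = 59.854 mol/min
Reaction term: ξ·ΔH°_rxn = 59.854 × -58.5 = -3501.4 kJ/min
Sensible, feed 196→25 °C: -2207.5 kJ/min
Outlet flows (mol/min): A 5.3464, B 119.71
Sensible, products 25→39.4 °C: 192.79 kJ/min
Q = ΔH = -5516.2 kJ/min = -91.936 kW
Heat removed = 330970 kJ/h

Q_out = 331000 kJ/h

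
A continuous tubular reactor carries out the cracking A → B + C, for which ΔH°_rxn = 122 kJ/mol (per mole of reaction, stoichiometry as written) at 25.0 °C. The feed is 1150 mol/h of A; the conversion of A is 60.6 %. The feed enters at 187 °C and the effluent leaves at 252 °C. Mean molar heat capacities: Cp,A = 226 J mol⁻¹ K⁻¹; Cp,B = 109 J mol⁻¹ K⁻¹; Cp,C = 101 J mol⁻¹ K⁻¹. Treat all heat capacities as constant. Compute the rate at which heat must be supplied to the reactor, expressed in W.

Extent of reaction ξ = 0.606 × 1150 = 696.9 mol/h
Reaction term: ξ·ΔH°_rxn = 696.9 × 122 = 85022 kJ/h
Sensible, feed 187→25 °C: -42104 kJ/h
Outlet flows (mol/h): A 453.1, B 696.9, C 696.9
Sensible, products 25→252 °C: 56466 kJ/h
Q = ΔH = 99384 kJ/h = 27.607 kW
Heat supplied = 27607 W

Q_in = 27600 W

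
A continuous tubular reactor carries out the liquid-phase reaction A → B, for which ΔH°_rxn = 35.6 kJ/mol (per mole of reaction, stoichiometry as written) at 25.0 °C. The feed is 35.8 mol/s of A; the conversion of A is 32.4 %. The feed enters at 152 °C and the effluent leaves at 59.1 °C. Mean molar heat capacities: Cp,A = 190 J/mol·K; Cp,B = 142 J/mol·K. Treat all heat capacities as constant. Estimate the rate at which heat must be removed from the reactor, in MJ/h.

Q_out = 857 MJ/h

Extent of reaction ξ = 0.324 × 35.8 = 11.599 mol/s
Reaction term: ξ·ΔH°_rxn = 11.599 × 35.6 = 412.93 kJ/s
Sensible, feed 152→25 °C: -863.85 kJ/s
Outlet flows (mol/s): A 24.201, B 11.599
Sensible, products 25→59.1 °C: 212.96 kJ/s
Q = ΔH = -237.96 kJ/s = -237.96 kW
Heat removed = 856.66 MJ/h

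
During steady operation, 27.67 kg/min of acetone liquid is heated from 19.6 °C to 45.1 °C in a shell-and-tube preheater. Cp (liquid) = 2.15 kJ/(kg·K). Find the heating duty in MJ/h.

Q = ṁ·Cp·ΔT = 27.67 × 2.15 × (45.1 − 19.6) = 1517 kJ/min
Converting: 1517 / 60 s = 25.283 kW
Heating duty = 91.02 MJ/h

Q = 91.0 MJ/h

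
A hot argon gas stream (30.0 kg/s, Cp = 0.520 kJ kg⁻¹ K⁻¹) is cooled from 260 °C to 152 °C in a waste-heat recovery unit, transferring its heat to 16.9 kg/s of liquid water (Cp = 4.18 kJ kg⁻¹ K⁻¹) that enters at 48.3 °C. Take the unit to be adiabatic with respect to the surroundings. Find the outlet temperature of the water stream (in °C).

T_c,out = 72.1 °C

Heat released by hot stream: Q = 30.0 × 0.520 × (260 − 152) = 1684.8 kJ/s
Energy balance on cold side (adiabatic exchanger): Q = ṁ_c·Cp_c·(T_c,out − T_c,in)
T_c,out = 48.3 + 1684.8/(16.9 × 4.18) = 72.15 °C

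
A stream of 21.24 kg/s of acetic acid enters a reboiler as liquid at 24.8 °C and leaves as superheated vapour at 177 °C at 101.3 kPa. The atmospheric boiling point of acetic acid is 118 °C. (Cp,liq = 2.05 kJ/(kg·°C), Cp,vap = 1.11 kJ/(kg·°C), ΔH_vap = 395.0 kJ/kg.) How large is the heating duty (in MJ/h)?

Q = 49800 MJ/h

liquid 24.8→118 °C: 191.06 kJ/kg
vaporisation at 118 °C: 395 kJ/kg
vapour 118→177 °C: 65.49 kJ/kg
Δh = 191.06 + 395 + 65.49 = 651.55 kJ/kg
Q = ṁ·Δh = 21.24 kg/s × 651.55 kJ/kg = 13839 kJ/s
|Q| = 13839 kW = 49820 MJ/h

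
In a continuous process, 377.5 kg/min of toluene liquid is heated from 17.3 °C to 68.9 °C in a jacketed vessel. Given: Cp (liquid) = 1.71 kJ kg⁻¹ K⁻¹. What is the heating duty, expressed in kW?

Q = ṁ·Cp·ΔT = 377.5 × 1.71 × (68.9 − 17.3) = 33309 kJ/min
Converting: 33309 / 60 s = 555.15 kW

Q = 555 kW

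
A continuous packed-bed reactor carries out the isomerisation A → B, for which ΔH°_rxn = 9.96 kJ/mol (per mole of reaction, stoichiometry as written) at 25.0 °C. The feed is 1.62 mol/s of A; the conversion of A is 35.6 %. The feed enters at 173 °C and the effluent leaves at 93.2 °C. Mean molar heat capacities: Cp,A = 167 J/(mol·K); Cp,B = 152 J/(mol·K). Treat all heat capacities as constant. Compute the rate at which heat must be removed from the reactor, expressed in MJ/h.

Q_out = 59.2 MJ/h

Extent of reaction ξ = 0.356 × 1.62 = 0.57672 mol/s
Reaction term: ξ·ΔH°_rxn = 0.57672 × 9.96 = 5.7441 kJ/s
Sensible, feed 173→25 °C: -40.04 kJ/s
Outlet flows (mol/s): A 1.0433, B 0.57672
Sensible, products 25→93.2 °C: 17.861 kJ/s
Q = ΔH = -16.435 kJ/s = -16.435 kW
Heat removed = 59.166 MJ/h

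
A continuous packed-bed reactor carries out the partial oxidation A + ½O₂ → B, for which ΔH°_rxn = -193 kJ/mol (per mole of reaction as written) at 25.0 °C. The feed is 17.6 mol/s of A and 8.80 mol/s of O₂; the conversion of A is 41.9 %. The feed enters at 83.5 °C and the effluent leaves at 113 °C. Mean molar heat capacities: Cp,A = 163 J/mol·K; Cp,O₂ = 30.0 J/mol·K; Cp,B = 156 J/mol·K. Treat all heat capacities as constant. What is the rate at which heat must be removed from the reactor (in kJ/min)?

Extent of reaction ξ = 0.419 × 17.6 = 7.3744 mol/s
Reaction term: ξ·ΔH°_rxn = 7.3744 × -193 = -1423.3 kJ/s
Sensible, feed 83.5→25 °C: -183.27 kJ/s
Outlet flows (mol/s): A 10.226, O₂ 5.1128, B 7.3744
Sensible, products 25→113 °C: 261.41 kJ/s
Q = ΔH = -1345.1 kJ/s = -1345.1 kW
Heat removed = 80707 kJ/min

Q_out = 80700 kJ/min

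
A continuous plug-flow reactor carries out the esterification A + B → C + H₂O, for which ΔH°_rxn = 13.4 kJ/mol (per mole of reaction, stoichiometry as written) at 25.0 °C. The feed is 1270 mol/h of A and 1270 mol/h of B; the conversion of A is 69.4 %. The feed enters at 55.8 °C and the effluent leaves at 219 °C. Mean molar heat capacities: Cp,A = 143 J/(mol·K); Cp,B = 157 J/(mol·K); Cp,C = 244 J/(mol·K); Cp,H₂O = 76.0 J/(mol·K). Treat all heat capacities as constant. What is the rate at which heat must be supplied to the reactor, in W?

Extent of reaction ξ = 0.694 × 1270 = 881.38 mol/h
Reaction term: ξ·ΔH°_rxn = 881.38 × 13.4 = 11810 kJ/h
Sensible, feed 55.8→25 °C: -11735 kJ/h
Outlet flows (mol/h): A 388.62, B 388.62, C 881.38, H₂O 881.38
Sensible, products 25→219 °C: 77334 kJ/h
Q = ΔH = 77409 kJ/h = 21.503 kW
Heat supplied = 21503 W

Q_in = 21500 W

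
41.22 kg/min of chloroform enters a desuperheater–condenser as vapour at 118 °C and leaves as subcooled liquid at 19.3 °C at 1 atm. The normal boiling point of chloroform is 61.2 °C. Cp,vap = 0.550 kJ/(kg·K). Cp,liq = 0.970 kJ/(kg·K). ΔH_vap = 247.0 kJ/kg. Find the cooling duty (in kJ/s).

Q_c = 219 kJ/s

vapour 118→61.2 °C: -31.24 kJ/kg
condensation at 61.2 °C: -247 kJ/kg
liquid 61.2→19.3 °C: -40.643 kJ/kg
Δh = -31.24 + -247 + -40.643 = -318.88 kJ/kg
Q = ṁ·Δh = 41.22 kg/min × -318.88 kJ/kg = -13144 kJ/min
|Q| = 219.07 kW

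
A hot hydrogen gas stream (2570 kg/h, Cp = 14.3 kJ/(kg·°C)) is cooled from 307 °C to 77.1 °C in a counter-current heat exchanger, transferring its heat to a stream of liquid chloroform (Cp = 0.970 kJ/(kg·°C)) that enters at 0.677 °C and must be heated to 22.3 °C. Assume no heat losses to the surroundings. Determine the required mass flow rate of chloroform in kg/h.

Heat released by hot stream: Q = 2570 × 14.3 × (307 − 77.1) = 8.4491e+06 kJ/h
Energy balance on cold side (adiabatic exchanger): Q = ṁ_c·Cp_c·(T_c,out − T_c,in)
ṁ_c = 8.4491e+06 / [0.970 × (22.3 − 0.677)] = 402830 kg/h

ṁ_c = 403000 kg/h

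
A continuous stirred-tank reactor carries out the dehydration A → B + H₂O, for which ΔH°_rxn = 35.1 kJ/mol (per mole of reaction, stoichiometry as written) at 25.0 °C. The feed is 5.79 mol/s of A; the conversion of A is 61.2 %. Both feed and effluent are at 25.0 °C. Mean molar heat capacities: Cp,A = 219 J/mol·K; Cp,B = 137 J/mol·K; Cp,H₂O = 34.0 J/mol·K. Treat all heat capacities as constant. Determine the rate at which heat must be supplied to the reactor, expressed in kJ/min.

Extent of reaction ξ = 0.612 × 5.79 = 3.5435 mol/s
Reaction term: ξ·ΔH°_rxn = 3.5435 × 35.1 = 124.38 kJ/s
Q = ΔH = 124.38 kJ/s = 124.38 kW
Heat supplied = 7462.6 kJ/min

Q_in = 7460 kJ/min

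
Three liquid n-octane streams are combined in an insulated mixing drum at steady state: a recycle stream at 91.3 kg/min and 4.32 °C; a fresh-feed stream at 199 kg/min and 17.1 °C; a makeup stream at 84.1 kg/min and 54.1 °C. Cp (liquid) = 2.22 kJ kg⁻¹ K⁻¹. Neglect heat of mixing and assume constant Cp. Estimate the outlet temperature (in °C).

T_out = 22.3 °C

Adiabatic, steady state ⇒ Σ ṁᵢCp,ᵢ(T_out − Tᵢ) = 0
Σ ṁᵢCp,ᵢTᵢ = 91.3×2.22×4.32 + 199×2.22×17.1 + 84.1×2.22×54.1 = 18531
Σ ṁᵢCp,ᵢ = 91.3×2.22 + 199×2.22 + 84.1×2.22 = 831.17
T_out = 18531 / 831.17 = 22.295 °C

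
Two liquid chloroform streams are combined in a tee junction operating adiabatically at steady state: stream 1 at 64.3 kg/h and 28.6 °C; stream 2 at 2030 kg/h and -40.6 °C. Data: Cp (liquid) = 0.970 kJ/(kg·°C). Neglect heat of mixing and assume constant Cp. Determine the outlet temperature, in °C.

T_out = -38.5 °C

No heat crosses the boundary, so H_out = H_in.
Σ ṁᵢCp,ᵢTᵢ = 64.3×0.970×28.6 + 2030×0.970×-40.6 = -78162
Σ ṁᵢCp,ᵢ = 64.3×0.970 + 2030×0.970 = 2031.5
T_out = -78162 / 2031.5 = -38.475 °C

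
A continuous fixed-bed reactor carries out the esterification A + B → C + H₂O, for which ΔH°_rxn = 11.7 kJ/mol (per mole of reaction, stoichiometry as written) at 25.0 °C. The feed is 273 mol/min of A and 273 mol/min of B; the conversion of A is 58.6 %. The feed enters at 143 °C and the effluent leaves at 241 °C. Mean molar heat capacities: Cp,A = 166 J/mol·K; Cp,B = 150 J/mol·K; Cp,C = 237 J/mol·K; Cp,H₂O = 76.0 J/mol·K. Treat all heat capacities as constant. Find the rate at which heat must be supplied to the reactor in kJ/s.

Q_in = 170 kJ/s

Extent of reaction ξ = 0.586 × 273 = 159.98 mol/min
Reaction term: ξ·ΔH°_rxn = 159.98 × 11.7 = 1871.7 kJ/min
Sensible, feed 143→25 °C: -10180 kJ/min
Outlet flows (mol/min): A 113.02, B 113.02, C 159.98, H₂O 159.98
Sensible, products 25→241 °C: 18530 kJ/min
Q = ΔH = 10222 kJ/min = 170.37 kW
Heat supplied = 170.37 kJ/s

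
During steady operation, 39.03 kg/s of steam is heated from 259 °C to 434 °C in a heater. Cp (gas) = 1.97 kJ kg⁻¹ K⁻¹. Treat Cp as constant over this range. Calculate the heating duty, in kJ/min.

Q = 807000 kJ/min

Q = ṁ·Cp·ΔT = 39.03 × 1.97 × (434 − 259) = 13456 kJ/s
Heating duty = 807340 kJ/min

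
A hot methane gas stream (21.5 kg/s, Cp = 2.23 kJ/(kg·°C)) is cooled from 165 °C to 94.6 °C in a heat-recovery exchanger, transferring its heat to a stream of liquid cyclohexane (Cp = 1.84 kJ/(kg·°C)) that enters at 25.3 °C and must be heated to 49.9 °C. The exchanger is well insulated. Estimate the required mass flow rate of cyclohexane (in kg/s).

ṁ_c = 74.6 kg/s

Heat released by hot stream: Q = 21.5 × 2.23 × (165 − 94.6) = 3375.3 kJ/s
Energy balance on cold side (adiabatic exchanger): Q = ṁ_c·Cp_c·(T_c,out − T_c,in)
ṁ_c = 3375.3 / [1.84 × (49.9 − 25.3)] = 74.57 kg/s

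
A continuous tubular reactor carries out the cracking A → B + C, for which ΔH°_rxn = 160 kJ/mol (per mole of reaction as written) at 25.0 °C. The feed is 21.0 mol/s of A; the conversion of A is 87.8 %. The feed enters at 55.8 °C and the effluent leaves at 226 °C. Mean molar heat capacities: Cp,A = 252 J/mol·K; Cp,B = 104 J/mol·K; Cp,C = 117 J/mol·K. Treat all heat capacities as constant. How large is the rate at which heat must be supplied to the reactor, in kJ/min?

Q_in = 224000 kJ/min

Extent of reaction ξ = 0.878 × 21.0 = 18.438 mol/s
Reaction term: ξ·ΔH°_rxn = 18.438 × 160 = 2950.1 kJ/s
Sensible, feed 55.8→25 °C: -162.99 kJ/s
Outlet flows (mol/s): A 2.562, B 18.438, C 18.438
Sensible, products 25→226 °C: 948.8 kJ/s
Q = ΔH = 3735.9 kJ/s = 3735.9 kW
Heat supplied = 224150 kJ/min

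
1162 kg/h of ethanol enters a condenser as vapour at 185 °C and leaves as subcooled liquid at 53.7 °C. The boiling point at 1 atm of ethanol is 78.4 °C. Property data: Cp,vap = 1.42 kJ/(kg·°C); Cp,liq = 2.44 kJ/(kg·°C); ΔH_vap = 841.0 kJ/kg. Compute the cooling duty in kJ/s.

vapour 185→78.4 °C: -151.37 kJ/kg
condensation at 78.4 °C: -841 kJ/kg
liquid 78.4→53.7 °C: -60.268 kJ/kg
Δh = -151.37 + -841 + -60.268 = -1052.6 kJ/kg
Q = ṁ·Δh = 1162 kg/h × -1052.6 kJ/kg = -1.2232e+06 kJ/h
|Q| = 339.77 kW

Q_c = 340 kJ/s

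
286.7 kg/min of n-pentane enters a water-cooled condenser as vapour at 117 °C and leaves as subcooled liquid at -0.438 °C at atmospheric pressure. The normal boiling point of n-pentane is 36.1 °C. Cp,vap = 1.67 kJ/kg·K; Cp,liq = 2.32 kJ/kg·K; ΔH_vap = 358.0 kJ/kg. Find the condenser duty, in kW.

Q_c = 2760 kW

vapour 117→36.1 °C: -135.1 kJ/kg
condensation at 36.1 °C: -358 kJ/kg
liquid 36.1→-0.438 °C: -84.768 kJ/kg
Δh = -135.1 + -358 + -84.768 = -577.87 kJ/kg
Q = ṁ·Δh = 286.7 kg/min × -577.87 kJ/kg = -165680 kJ/min
|Q| = 2761.3 kW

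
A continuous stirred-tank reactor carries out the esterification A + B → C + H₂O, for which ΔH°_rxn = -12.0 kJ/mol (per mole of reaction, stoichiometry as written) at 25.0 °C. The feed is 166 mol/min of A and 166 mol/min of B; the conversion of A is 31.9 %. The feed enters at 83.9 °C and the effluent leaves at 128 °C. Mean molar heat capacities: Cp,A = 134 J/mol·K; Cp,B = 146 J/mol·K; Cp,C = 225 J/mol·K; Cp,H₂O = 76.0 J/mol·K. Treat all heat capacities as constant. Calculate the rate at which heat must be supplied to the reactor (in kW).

Q_in = 25.5 kW

Extent of reaction ξ = 0.319 × 166 = 52.954 mol/min
Reaction term: ξ·ΔH°_rxn = 52.954 × -12.0 = -635.45 kJ/min
Sensible, feed 83.9→25 °C: -2737.7 kJ/min
Outlet flows (mol/min): A 113.05, B 113.05, C 52.954, H₂O 52.954
Sensible, products 25→128 °C: 4902 kJ/min
Q = ΔH = 1528.9 kJ/min = 25.481 kW
Heat supplied = 25.481 kW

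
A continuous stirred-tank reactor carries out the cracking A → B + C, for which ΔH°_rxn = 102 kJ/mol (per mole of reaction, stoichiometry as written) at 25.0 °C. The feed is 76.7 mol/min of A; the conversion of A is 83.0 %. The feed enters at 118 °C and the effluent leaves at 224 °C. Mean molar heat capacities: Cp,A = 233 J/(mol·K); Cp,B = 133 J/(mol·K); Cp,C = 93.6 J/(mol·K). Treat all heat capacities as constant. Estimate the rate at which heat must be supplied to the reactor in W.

Extent of reaction ξ = 0.830 × 76.7 = 63.661 mol/min
Reaction term: ξ·ΔH°_rxn = 63.661 × 102 = 6493.4 kJ/min
Sensible, feed 118→25 °C: -1662 kJ/min
Outlet flows (mol/min): A 13.039, B 63.661, C 63.661
Sensible, products 25→224 °C: 3475.3 kJ/min
Q = ΔH = 8306.7 kJ/min = 138.44 kW
Heat supplied = 138440 W

Q_in = 138000 W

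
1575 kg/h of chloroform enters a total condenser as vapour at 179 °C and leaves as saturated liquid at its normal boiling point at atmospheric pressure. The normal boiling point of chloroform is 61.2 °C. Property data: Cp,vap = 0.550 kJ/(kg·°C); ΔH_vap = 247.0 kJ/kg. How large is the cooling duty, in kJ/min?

Q_c = 8180 kJ/min

vapour 179→61.2 °C: -64.79 kJ/kg
condensation at 61.2 °C: -247 kJ/kg
Δh = -64.79 + -247 = -311.79 kJ/kg
Q = ṁ·Δh = 1575 kg/h × -311.79 kJ/kg = -491070 kJ/h
|Q| = 136.41 kW = 8184.5 kJ/min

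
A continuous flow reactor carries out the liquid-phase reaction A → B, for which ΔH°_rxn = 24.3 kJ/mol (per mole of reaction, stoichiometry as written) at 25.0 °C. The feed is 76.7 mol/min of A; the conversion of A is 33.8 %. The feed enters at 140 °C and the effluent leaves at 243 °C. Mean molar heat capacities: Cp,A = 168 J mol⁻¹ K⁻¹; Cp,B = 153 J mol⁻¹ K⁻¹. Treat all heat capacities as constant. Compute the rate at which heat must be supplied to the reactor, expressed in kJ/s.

Q_in = 31.2 kJ/s

Extent of reaction ξ = 0.338 × 76.7 = 25.925 mol/min
Reaction term: ξ·ΔH°_rxn = 25.925 × 24.3 = 629.97 kJ/min
Sensible, feed 140→25 °C: -1481.8 kJ/min
Outlet flows (mol/min): A 50.775, B 25.925
Sensible, products 25→243 °C: 2724.3 kJ/min
Q = ΔH = 1872.4 kJ/min = 31.207 kW
Heat supplied = 31.207 kJ/s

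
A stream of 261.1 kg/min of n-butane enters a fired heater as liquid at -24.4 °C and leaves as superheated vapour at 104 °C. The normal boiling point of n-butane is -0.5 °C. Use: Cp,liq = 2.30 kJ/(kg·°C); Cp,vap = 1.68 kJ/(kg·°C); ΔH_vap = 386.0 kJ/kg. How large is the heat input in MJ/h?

liquid -24.4→-0.5 °C: 54.97 kJ/kg
vaporisation at -0.5 °C: 386 kJ/kg
vapour -0.5→104 °C: 175.56 kJ/kg
Δh = 54.97 + 386 + 175.56 = 616.53 kJ/kg
Q = ṁ·Δh = 261.1 kg/min × 616.53 kJ/kg = 160980 kJ/min
|Q| = 2682.9 kW = 9658.6 MJ/h

Q = 9660 MJ/h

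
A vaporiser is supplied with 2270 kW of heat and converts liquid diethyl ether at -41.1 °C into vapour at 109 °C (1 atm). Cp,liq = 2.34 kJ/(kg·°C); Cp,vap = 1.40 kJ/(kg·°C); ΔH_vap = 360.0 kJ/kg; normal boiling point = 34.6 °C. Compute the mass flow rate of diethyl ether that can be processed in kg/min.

Δh = 2.34×(34.6−-41.1) + 360.0 + 1.40×(109−34.6) = 641.3 kJ/kg
Q = 2270 kW = 2270 kJ/s = 136200 kJ/min
ṁ = Q/Δh = 136200 / 641.3 = 212.38 kg/min

ṁ = 212 kg/min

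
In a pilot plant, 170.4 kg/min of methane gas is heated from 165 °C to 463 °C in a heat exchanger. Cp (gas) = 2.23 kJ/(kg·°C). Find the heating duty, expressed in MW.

Q = 1.89 MW

Q = ṁ·Cp·ΔT = 170.4 × 2.23 × (463 − 165) = 113240 kJ/min
Converting: 113240 / 60 s = 1887.3 kW
Heating duty = 1.8873 MW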